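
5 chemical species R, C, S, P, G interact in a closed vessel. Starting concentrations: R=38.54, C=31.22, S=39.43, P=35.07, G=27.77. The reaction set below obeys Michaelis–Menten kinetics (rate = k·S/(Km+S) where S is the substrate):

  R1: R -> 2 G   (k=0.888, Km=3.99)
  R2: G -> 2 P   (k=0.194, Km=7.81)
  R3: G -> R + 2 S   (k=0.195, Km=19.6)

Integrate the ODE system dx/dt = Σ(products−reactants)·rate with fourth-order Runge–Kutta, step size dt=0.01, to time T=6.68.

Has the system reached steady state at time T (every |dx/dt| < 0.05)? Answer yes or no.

RK4 with dt=0.01: 668 steps to T=6.68. Trajectory (selected grid times):
t=0.00: R=38.54 C=31.22 S=39.43 P=35.07 G=27.77
t=0.74: R=38.03 C=31.22 S=39.60 P=35.29 G=28.76
t=1.48: R=37.52 C=31.22 S=39.77 P=35.52 G=29.75
t=2.23: R=37.01 C=31.22 S=39.95 P=35.75 G=30.75
t=2.97: R=36.51 C=31.22 S=40.13 P=35.98 G=31.73
t=3.71: R=36.00 C=31.22 S=40.31 P=36.21 G=32.71
t=4.45: R=35.50 C=31.22 S=40.49 P=36.45 G=33.69
t=5.20: R=35.00 C=31.22 S=40.67 P=36.68 G=34.67
t=5.94: R=34.50 C=31.22 S=40.86 P=36.92 G=35.64
t=6.68: R=34.01 C=31.22 S=41.05 P=37.15 G=36.61
Rates at T: R1=0.7947, R2=0.1599, R3=0.1270
dx/dt at T (Σ net stoichiometry × rate): R=-0.6677, C=+0.0000, S=+0.2540, P=+0.3198, G=+1.3026
Largest |dx/dt| is |+1.3026| (G) ≥ 0.05 → not steady.

Steady state at T: no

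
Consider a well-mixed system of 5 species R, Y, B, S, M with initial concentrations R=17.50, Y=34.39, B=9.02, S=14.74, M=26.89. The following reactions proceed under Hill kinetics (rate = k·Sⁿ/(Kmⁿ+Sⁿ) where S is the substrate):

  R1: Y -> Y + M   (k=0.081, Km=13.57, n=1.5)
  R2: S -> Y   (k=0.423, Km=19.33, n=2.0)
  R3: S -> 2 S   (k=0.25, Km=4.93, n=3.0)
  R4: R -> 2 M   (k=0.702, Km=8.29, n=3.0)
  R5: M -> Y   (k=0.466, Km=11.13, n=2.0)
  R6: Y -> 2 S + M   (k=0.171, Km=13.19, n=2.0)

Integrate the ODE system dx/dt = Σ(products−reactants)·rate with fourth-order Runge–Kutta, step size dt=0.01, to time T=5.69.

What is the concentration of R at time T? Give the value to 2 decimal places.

R at T = 14.02

RK4 with dt=0.01: 569 steps to T=5.69. Trajectory (selected grid times):
t=0.00: R=17.50 Y=34.39 B=9.02 S=14.74 M=26.89
t=0.63: R=17.10 Y=34.65 B=9.02 S=14.98 M=27.57
t=1.26: R=16.71 Y=34.91 B=9.02 S=15.22 M=28.24
t=1.90: R=16.31 Y=35.17 B=9.02 S=15.46 M=28.92
t=2.53: R=15.92 Y=35.44 B=9.02 S=15.70 M=29.58
t=3.16: R=15.53 Y=35.71 B=9.02 S=15.93 M=30.23
t=3.79: R=15.15 Y=35.98 B=9.02 S=16.17 M=30.87
t=4.43: R=14.77 Y=36.26 B=9.02 S=16.41 M=31.51
t=5.06: R=14.39 Y=36.54 B=9.02 S=16.64 M=32.13
t=5.69: R=14.02 Y=36.83 B=9.02 S=16.87 M=32.74
Read off R at T=5.69: 14.02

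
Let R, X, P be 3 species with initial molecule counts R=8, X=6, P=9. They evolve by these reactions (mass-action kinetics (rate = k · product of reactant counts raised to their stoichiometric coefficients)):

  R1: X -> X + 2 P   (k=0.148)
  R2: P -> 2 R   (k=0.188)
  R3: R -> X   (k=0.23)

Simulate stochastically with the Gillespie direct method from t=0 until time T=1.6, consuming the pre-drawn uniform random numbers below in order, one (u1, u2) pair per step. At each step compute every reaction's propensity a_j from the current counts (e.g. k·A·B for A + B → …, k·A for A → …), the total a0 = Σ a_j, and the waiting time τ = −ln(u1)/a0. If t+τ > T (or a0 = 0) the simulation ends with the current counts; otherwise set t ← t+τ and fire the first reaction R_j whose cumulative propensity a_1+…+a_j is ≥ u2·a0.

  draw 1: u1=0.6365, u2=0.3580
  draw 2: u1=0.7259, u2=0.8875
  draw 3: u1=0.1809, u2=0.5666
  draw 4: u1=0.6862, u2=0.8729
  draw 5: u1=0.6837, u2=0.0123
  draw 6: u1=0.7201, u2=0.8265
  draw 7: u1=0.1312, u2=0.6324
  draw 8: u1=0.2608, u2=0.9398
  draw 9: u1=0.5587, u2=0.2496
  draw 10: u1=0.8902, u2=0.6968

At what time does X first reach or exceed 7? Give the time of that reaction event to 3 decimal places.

t=0.000: R=8 X=6 P=9
Draw 1: a1=0.888, a2=1.692, a3=1.840, a0=4.420; τ=−ln(0.6365)/4.420=0.102 → t=0.102; u2·a0=0.3580·4.420=1.582; a1=0.888 < 1.582 ≤ a1+a2=2.580 → R2 fires; R=10 X=6 P=8
Draw 2: a1=0.888, a2=1.504, a3=2.300, a0=4.692; τ=−ln(0.7259)/4.692=0.068 → t=0.170; u2·a0=0.8875·4.692=4.164; a1+a2=2.392 < 4.164 ≤ a1+…+a3=4.692 → R3 fires; R=9 X=7 P=8
Draw 3: a1=1.036, a2=1.504, a3=2.070, a0=4.610; τ=−ln(0.1809)/4.610=0.371 → t=0.541; u2·a0=0.5666·4.610=2.612; a1+a2=2.540 < 2.612 ≤ a1+…+a3=4.610 → R3 fires; R=8 X=8 P=8
Draw 4: a1=1.184, a2=1.504, a3=1.840, a0=4.528; τ=−ln(0.6862)/4.528=0.083 → t=0.625; u2·a0=0.8729·4.528=3.952; a1+a2=2.688 < 3.952 ≤ a1+…+a3=4.528 → R3 fires; R=7 X=9 P=8
Draw 5: a1=1.332, a2=1.504, a3=1.610, a0=4.446; τ=−ln(0.6837)/4.446=0.086 → t=0.710; u2·a0=0.0123·4.446=0.055 ≤ a1=1.332 → R1 fires; R=7 X=9 P=10
Draw 6: a1=1.332, a2=1.880, a3=1.610, a0=4.822; τ=−ln(0.7201)/4.822=0.068 → t=0.778; u2·a0=0.8265·4.822=3.985; a1+a2=3.212 < 3.985 ≤ a1+…+a3=4.822 → R3 fires; R=6 X=10 P=10
Draw 7: a1=1.480, a2=1.880, a3=1.380, a0=4.740; τ=−ln(0.1312)/4.740=0.428 → t=1.207; u2·a0=0.6324·4.740=2.998; a1=1.480 < 2.998 ≤ a1+a2=3.360 → R2 fires; R=8 X=10 P=9
Draw 8: a1=1.480, a2=1.692, a3=1.840, a0=5.012; τ=−ln(0.2608)/5.012=0.268 → t=1.475; u2·a0=0.9398·5.012=4.710; a1+a2=3.172 < 4.710 ≤ a1+…+a3=5.012 → R3 fires; R=7 X=11 P=9
Draw 9: a1=1.628, a2=1.692, a3=1.610, a0=4.930; τ=−ln(0.5587)/4.930=0.118 → t=1.593; u2·a0=0.2496·4.930=1.231 ≤ a1=1.628 → R1 fires; R=7 X=11 P=11
Draw 10: a1=1.628, a2=2.068, a3=1.610, a0=5.306; τ=−ln(0.8902)/5.306=0.022 → t=1.615 > T=1.6: stop.
X first becomes ≥ 7 when it reaches 7 at the event at t=0.170.

Threshold first reached at t = 0.170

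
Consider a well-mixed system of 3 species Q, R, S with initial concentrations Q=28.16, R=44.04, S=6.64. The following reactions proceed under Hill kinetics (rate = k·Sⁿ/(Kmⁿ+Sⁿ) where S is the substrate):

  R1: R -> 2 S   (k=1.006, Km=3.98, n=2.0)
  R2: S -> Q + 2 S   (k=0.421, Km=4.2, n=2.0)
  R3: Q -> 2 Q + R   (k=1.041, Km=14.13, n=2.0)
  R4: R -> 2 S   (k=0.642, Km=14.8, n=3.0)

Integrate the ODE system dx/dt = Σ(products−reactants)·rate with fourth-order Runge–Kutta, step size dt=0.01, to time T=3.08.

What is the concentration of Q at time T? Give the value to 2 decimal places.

Q at T = 31.92

RK4 with dt=0.01: 308 steps to T=3.08. Trajectory (selected grid times):
t=0.00: Q=28.16 R=44.04 S=6.64
t=0.34: Q=28.55 R=43.77 S=7.85
t=0.68: Q=28.95 R=43.51 S=9.06
t=1.03: Q=29.37 R=43.24 S=10.31
t=1.37: Q=29.78 R=42.98 S=11.54
t=1.71: Q=30.20 R=42.72 S=12.76
t=2.05: Q=30.62 R=42.46 S=13.99
t=2.40: Q=31.06 R=42.20 S=15.25
t=2.74: Q=31.49 R=41.94 S=16.48
t=3.08: Q=31.92 R=41.69 S=17.72
Read off Q at T=3.08: 31.92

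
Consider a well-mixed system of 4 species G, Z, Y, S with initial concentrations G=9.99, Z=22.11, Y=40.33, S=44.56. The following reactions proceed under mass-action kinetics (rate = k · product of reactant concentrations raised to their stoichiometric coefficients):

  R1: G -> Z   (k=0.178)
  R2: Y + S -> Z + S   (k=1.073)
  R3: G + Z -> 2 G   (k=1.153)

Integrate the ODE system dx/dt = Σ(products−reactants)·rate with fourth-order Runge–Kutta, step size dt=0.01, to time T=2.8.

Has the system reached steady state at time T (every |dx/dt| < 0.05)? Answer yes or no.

Steady state at T: yes

RK4 with dt=0.01: 280 steps to T=2.8. Trajectory (selected grid times):
t=0.00: G=9.99 Z=22.11 Y=40.33 S=44.56
t=0.31: G=72.28 Z=0.15 Y=0.00 S=44.56
t=0.62: G=72.28 Z=0.15 Y=0.00 S=44.56
t=0.93: G=72.28 Z=0.15 Y=0.00 S=44.56
t=1.24: G=72.28 Z=0.15 Y=0.00 S=44.56
t=1.56: G=72.28 Z=0.15 Y=0.00 S=44.56
t=1.87: G=72.28 Z=0.15 Y=0.00 S=44.56
t=2.18: G=72.28 Z=0.15 Y=0.00 S=44.56
t=2.49: G=72.28 Z=0.15 Y=0.00 S=44.56
t=2.80: G=72.28 Z=0.15 Y=0.00 S=44.56
Rates at T: R1=12.8651, R2=0.0000, R3=12.8651
dx/dt at T (Σ net stoichiometry × rate): G=+0.0000, Z=-0.0000, Y=-0.0000, S=+0.0000
Largest |dx/dt| is |+0.0000| (G) < 0.05 → steady.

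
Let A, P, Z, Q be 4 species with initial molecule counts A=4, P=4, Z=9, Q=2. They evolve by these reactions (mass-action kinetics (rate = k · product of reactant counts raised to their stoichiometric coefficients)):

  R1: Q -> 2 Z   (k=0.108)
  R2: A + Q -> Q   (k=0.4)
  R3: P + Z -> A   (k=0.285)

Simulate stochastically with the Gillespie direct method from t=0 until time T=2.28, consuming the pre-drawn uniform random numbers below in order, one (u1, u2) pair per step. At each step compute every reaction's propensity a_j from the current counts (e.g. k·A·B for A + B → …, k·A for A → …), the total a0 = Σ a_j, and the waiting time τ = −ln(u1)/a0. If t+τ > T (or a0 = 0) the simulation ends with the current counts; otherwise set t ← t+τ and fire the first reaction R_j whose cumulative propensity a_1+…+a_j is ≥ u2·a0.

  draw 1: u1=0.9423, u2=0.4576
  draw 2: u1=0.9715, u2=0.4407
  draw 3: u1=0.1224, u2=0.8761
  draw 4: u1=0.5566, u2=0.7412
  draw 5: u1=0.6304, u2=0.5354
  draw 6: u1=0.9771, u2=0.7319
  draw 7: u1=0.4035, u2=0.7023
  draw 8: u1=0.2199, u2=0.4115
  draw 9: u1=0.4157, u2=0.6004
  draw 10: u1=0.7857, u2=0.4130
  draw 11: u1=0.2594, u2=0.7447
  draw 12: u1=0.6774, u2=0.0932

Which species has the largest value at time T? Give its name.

t=0.000: A=4 P=4 Z=9 Q=2
Draw 1: a1=0.216, a2=3.200, a3=10.260, a0=13.676; τ=−ln(0.9423)/13.676=0.004 → t=0.004; u2·a0=0.4576·13.676=6.258; a1+a2=3.416 < 6.258 ≤ a1+…+a3=13.676 → R3 fires; A=5 P=3 Z=8 Q=2
Draw 2: a1=0.216, a2=4.000, a3=6.840, a0=11.056; τ=−ln(0.9715)/11.056=0.003 → t=0.007; u2·a0=0.4407·11.056=4.872; a1+a2=4.216 < 4.872 ≤ a1+…+a3=11.056 → R3 fires; A=6 P=2 Z=7 Q=2
Draw 3: a1=0.216, a2=4.800, a3=3.990, a0=9.006; τ=−ln(0.1224)/9.006=0.233 → t=0.240; u2·a0=0.8761·9.006=7.890; a1+a2=5.016 < 7.890 ≤ a1+…+a3=9.006 → R3 fires; A=7 P=1 Z=6 Q=2
Draw 4: a1=0.216, a2=5.600, a3=1.710, a0=7.526; τ=−ln(0.5566)/7.526=0.078 → t=0.318; u2·a0=0.7412·7.526=5.578; a1=0.216 < 5.578 ≤ a1+a2=5.816 → R2 fires; A=6 P=1 Z=6 Q=2
Draw 5: a1=0.216, a2=4.800, a3=1.710, a0=6.726; τ=−ln(0.6304)/6.726=0.069 → t=0.387; u2·a0=0.5354·6.726=3.601; a1=0.216 < 3.601 ≤ a1+a2=5.016 → R2 fires; A=5 P=1 Z=6 Q=2
Draw 6: a1=0.216, a2=4.000, a3=1.710, a0=5.926; τ=−ln(0.9771)/5.926=0.004 → t=0.391; u2·a0=0.7319·5.926=4.337; a1+a2=4.216 < 4.337 ≤ a1+…+a3=5.926 → R3 fires; A=6 P=0 Z=5 Q=2
Draw 7: a1=0.216, a2=4.800, a3=0.000, a0=5.016; τ=−ln(0.4035)/5.016=0.181 → t=0.571; u2·a0=0.7023·5.016=3.523; a1=0.216 < 3.523 ≤ a1+a2=5.016 → R2 fires; A=5 P=0 Z=5 Q=2
Draw 8: a1=0.216, a2=4.000, a3=0.000, a0=4.216; τ=−ln(0.2199)/4.216=0.359 → t=0.931; u2·a0=0.4115·4.216=1.735; a1=0.216 < 1.735 ≤ a1+a2=4.216 → R2 fires; A=4 P=0 Z=5 Q=2
Draw 9: a1=0.216, a2=3.200, a3=0.000, a0=3.416; τ=−ln(0.4157)/3.416=0.257 → t=1.188; u2·a0=0.6004·3.416=2.051; a1=0.216 < 2.051 ≤ a1+a2=3.416 → R2 fires; A=3 P=0 Z=5 Q=2
Draw 10: a1=0.216, a2=2.400, a3=0.000, a0=2.616; τ=−ln(0.7857)/2.616=0.092 → t=1.280; u2·a0=0.4130·2.616=1.080; a1=0.216 < 1.080 ≤ a1+a2=2.616 → R2 fires; A=2 P=0 Z=5 Q=2
Draw 11: a1=0.216, a2=1.600, a3=0.000, a0=1.816; τ=−ln(0.2594)/1.816=0.743 → t=2.023; u2·a0=0.7447·1.816=1.352; a1=0.216 < 1.352 ≤ a1+a2=1.816 → R2 fires; A=1 P=0 Z=5 Q=2
Draw 12: a1=0.216, a2=0.800, a3=0.000, a0=1.016; τ=−ln(0.6774)/1.016=0.383 → t=2.406 > T=2.28: stop.
At T=2.28: A=1 P=0 Z=5 Q=2; the largest is Z.

Dominant species at T: Z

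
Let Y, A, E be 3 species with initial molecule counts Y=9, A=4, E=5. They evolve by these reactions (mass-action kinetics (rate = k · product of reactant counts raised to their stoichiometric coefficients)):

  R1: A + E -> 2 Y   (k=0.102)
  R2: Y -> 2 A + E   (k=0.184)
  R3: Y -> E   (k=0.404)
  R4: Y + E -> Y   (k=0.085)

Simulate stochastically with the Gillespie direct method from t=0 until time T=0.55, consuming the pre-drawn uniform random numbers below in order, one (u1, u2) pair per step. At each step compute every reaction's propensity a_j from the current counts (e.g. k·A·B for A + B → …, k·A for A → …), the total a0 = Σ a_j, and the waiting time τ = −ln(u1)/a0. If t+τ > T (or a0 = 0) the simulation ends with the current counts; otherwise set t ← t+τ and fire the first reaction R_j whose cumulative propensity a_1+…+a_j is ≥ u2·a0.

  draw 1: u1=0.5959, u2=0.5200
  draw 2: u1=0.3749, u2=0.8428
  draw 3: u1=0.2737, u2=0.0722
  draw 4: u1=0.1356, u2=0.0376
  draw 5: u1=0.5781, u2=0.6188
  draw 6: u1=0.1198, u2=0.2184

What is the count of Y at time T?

t=0.000: Y=9 A=4 E=5
Draw 1: a1=2.040, a2=1.656, a3=3.636, a4=3.825, a0=11.157; τ=−ln(0.5959)/11.157=0.046 → t=0.046; u2·a0=0.5200·11.157=5.802; a1+a2=3.696 < 5.802 ≤ a1+…+a3=7.332 → R3 fires; Y=8 A=4 E=6
Draw 2: a1=2.448, a2=1.472, a3=3.232, a4=4.080, a0=11.232; τ=−ln(0.3749)/11.232=0.087 → t=0.134; u2·a0=0.8428·11.232=9.466; a1+…+a3=7.152 < 9.466 ≤ a1+…+a4=11.232 → R4 fires; Y=8 A=4 E=5
Draw 3: a1=2.040, a2=1.472, a3=3.232, a4=3.400, a0=10.144; τ=−ln(0.2737)/10.144=0.128 → t=0.261; u2·a0=0.0722·10.144=0.732 ≤ a1=2.040 → R1 fires; Y=10 A=3 E=4
Draw 4: a1=1.224, a2=1.840, a3=4.040, a4=3.400, a0=10.504; τ=−ln(0.1356)/10.504=0.190 → t=0.452; u2·a0=0.0376·10.504=0.395 ≤ a1=1.224 → R1 fires; Y=12 A=2 E=3
Draw 5: a1=0.612, a2=2.208, a3=4.848, a4=3.060, a0=10.728; τ=−ln(0.5781)/10.728=0.051 → t=0.503; u2·a0=0.6188·10.728=6.638; a1+a2=2.820 < 6.638 ≤ a1+…+a3=7.668 → R3 fires; Y=11 A=2 E=4
Draw 6: a1=0.816, a2=2.024, a3=4.444, a4=3.740, a0=11.024; τ=−ln(0.1198)/11.024=0.192 → t=0.695 > T=0.55: stop.
Read off Y at T=0.55: 11

Y at T = 11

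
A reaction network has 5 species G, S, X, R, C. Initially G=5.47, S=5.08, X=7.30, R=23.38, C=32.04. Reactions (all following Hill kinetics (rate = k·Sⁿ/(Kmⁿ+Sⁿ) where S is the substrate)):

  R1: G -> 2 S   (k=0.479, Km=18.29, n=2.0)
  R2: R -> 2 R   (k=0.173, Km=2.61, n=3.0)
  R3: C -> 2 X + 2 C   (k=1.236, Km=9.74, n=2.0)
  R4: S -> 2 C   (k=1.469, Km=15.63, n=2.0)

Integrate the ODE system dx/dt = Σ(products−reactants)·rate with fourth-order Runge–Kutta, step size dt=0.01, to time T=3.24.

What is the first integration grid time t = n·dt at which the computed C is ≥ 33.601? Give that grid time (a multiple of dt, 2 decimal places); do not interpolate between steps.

Threshold first reached at t = 1.11

RK4 with dt=0.01: 324 steps to T=3.24. Trajectory (selected grid times):
t=0.00: G=5.47 S=5.08 X=7.30 R=23.38 C=32.04
t=0.36: G=5.46 S=5.06 X=8.12 R=23.44 C=32.55
t=0.72: G=5.44 S=5.04 X=8.93 R=23.50 C=33.06
t=1.08: G=5.43 S=5.01 X=9.75 R=23.57 C=33.57
t=1.10: G=5.43 S=5.01 X=9.80 R=23.57 C=33.59
t=1.11: G=5.43 S=5.01 X=9.82 R=23.57 C=33.61
t=1.44: G=5.41 S=4.99 X=10.58 R=23.63 C=34.08
t=1.80: G=5.40 S=4.97 X=11.40 R=23.69 C=34.58
t=2.16: G=5.39 S=4.95 X=12.22 R=23.75 C=35.09
t=2.52: G=5.37 S=4.93 X=13.05 R=23.82 C=35.60
t=2.88: G=5.36 S=4.91 X=13.88 R=23.88 C=36.11
t=3.24: G=5.35 S=4.89 X=14.71 R=23.94 C=36.62
C(1.10)=33.595 < 33.601 but C(1.11)=33.609 ≥ 33.601, so the first grid time is t=1.11.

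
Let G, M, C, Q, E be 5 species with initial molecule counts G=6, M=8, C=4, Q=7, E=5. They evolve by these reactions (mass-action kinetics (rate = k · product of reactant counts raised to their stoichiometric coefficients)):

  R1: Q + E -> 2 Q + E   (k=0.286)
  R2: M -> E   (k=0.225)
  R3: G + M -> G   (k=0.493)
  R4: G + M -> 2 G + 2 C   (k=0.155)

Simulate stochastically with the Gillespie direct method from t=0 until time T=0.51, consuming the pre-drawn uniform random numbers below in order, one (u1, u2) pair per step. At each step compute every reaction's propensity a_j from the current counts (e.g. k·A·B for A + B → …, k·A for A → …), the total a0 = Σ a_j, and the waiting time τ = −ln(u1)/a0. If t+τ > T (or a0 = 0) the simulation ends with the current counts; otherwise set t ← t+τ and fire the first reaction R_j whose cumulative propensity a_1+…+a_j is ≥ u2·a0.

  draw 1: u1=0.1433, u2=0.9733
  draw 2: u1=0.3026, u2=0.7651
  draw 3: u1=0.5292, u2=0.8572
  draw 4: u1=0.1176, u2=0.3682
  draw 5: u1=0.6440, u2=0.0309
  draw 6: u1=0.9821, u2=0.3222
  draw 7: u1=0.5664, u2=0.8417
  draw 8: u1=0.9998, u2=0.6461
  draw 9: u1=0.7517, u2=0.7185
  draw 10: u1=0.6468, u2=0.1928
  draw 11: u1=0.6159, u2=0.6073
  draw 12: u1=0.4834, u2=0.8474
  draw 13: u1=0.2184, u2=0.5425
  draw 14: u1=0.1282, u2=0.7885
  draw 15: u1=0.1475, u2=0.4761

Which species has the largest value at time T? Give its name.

Dominant species at T: Q

t=0.000: G=6 M=8 C=4 Q=7 E=5
Draw 1: a1=10.010, a2=1.800, a3=23.664, a4=7.440, a0=42.914; τ=−ln(0.1433)/42.914=0.045 → t=0.045; u2·a0=0.9733·42.914=41.768; a1+…+a3=35.474 < 41.768 ≤ a1+…+a4=42.914 → R4 fires; G=7 M=7 C=6 Q=7 E=5
Draw 2: a1=10.010, a2=1.575, a3=24.157, a4=7.595, a0=43.337; τ=−ln(0.3026)/43.337=0.028 → t=0.073; u2·a0=0.7651·43.337=33.157; a1+a2=11.585 < 33.157 ≤ a1+…+a3=35.742 → R3 fires; G=7 M=6 C=6 Q=7 E=5
Draw 3: a1=10.010, a2=1.350, a3=20.706, a4=6.510, a0=38.576; τ=−ln(0.5292)/38.576=0.016 → t=0.089; u2·a0=0.8572·38.576=33.067; a1+…+a3=32.066 < 33.067 ≤ a1+…+a4=38.576 → R4 fires; G=8 M=5 C=8 Q=7 E=5
Draw 4: a1=10.010, a2=1.125, a3=19.720, a4=6.200, a0=37.055; τ=−ln(0.1176)/37.055=0.058 → t=0.147; u2·a0=0.3682·37.055=13.644; a1+a2=11.135 < 13.644 ≤ a1+…+a3=30.855 → R3 fires; G=8 M=4 C=8 Q=7 E=5
Draw 5: a1=10.010, a2=0.900, a3=15.776, a4=4.960, a0=31.646; τ=−ln(0.6440)/31.646=0.014 → t=0.161; u2·a0=0.0309·31.646=0.978 ≤ a1=10.010 → R1 fires; G=8 M=4 C=8 Q=8 E=5
Draw 6: a1=11.440, a2=0.900, a3=15.776, a4=4.960, a0=33.076; τ=−ln(0.9821)/33.076=0.001 → t=0.162; u2·a0=0.3222·33.076=10.657 ≤ a1=11.440 → R1 fires; G=8 M=4 C=8 Q=9 E=5
Draw 7: a1=12.870, a2=0.900, a3=15.776, a4=4.960, a0=34.506; τ=−ln(0.5664)/34.506=0.016 → t=0.178; u2·a0=0.8417·34.506=29.044; a1+a2=13.770 < 29.044 ≤ a1+…+a3=29.546 → R3 fires; G=8 M=3 C=8 Q=9 E=5
Draw 8: a1=12.870, a2=0.675, a3=11.832, a4=3.720, a0=29.097; τ=−ln(0.9998)/29.097=0.000 → t=0.178; u2·a0=0.6461·29.097=18.800; a1+a2=13.545 < 18.800 ≤ a1+…+a3=25.377 → R3 fires; G=8 M=2 C=8 Q=9 E=5
Draw 9: a1=12.870, a2=0.450, a3=7.888, a4=2.480, a0=23.688; τ=−ln(0.7517)/23.688=0.012 → t=0.190; u2·a0=0.7185·23.688=17.020; a1+a2=13.320 < 17.020 ≤ a1+…+a3=21.208 → R3 fires; G=8 M=1 C=8 Q=9 E=5
Draw 10: a1=12.870, a2=0.225, a3=3.944, a4=1.240, a0=18.279; τ=−ln(0.6468)/18.279=0.024 → t=0.214; u2·a0=0.1928·18.279=3.524 ≤ a1=12.870 → R1 fires; G=8 M=1 C=8 Q=10 E=5
Draw 11: a1=14.300, a2=0.225, a3=3.944, a4=1.240, a0=19.709; τ=−ln(0.6159)/19.709=0.025 → t=0.239; u2·a0=0.6073·19.709=11.969 ≤ a1=14.300 → R1 fires; G=8 M=1 C=8 Q=11 E=5
Draw 12: a1=15.730, a2=0.225, a3=3.944, a4=1.240, a0=21.139; τ=−ln(0.4834)/21.139=0.034 → t=0.273; u2·a0=0.8474·21.139=17.913; a1+a2=15.955 < 17.913 ≤ a1+…+a3=19.899 → R3 fires; G=8 M=0 C=8 Q=11 E=5
Draw 13: a1=15.730, a2=0.000, a3=0.000, a4=0.000, a0=15.730; τ=−ln(0.2184)/15.730=0.097 → t=0.370; u2·a0=0.5425·15.730=8.534 ≤ a1=15.730 → R1 fires; G=8 M=0 C=8 Q=12 E=5
Draw 14: a1=17.160, a2=0.000, a3=0.000, a4=0.000, a0=17.160; τ=−ln(0.1282)/17.160=0.120 → t=0.489; u2·a0=0.7885·17.160=13.531 ≤ a1=17.160 → R1 fires; G=8 M=0 C=8 Q=13 E=5
Draw 15: a1=18.590, a2=0.000, a3=0.000, a4=0.000, a0=18.590; τ=−ln(0.1475)/18.590=0.103 → t=0.592 > T=0.51: stop.
At T=0.51: G=8 M=0 C=8 Q=13 E=5; the largest is Q.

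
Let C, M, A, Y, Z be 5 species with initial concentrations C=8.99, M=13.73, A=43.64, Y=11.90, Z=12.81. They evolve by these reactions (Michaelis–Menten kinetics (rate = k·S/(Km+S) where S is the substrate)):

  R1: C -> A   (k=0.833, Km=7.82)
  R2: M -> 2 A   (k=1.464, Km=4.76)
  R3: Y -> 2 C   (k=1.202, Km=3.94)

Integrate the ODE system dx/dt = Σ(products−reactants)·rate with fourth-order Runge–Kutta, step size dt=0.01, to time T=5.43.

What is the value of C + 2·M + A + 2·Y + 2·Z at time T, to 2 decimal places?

Check how each reaction changes W = C + 2·M + A + 2·Y + 2·Z (weight of products minus weight of reactants):
R1: C -> A: (1·1) − (1·1) = 1 − 1 = 0
R2: M -> 2 A: (1·2) − (2·1) = 2 − 2 = 0
R3: Y -> 2 C: (1·2) − (2·1) = 2 − 2 = 0
Every reaction leaves W unchanged, so W is conserved and no simulation is needed: W(T) = W(0) = 8.99 + 2·13.73 + 43.64 + 2·11.90 + 2·12.81 = 129.51

Value at T = 129.51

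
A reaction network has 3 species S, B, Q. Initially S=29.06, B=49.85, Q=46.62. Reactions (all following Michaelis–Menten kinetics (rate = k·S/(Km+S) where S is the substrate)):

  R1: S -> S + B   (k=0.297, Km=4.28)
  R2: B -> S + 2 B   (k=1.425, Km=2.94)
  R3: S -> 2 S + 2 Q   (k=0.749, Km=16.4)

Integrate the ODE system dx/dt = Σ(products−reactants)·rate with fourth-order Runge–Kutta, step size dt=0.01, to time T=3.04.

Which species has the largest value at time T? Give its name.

Dominant species at T: B

RK4 with dt=0.01: 304 steps to T=3.04. Trajectory (selected grid times):
t=0.00: S=29.06 B=49.85 Q=46.62
t=0.34: S=29.68 B=50.40 Q=46.95
t=0.68: S=30.30 B=50.94 Q=47.28
t=1.01: S=30.91 B=51.47 Q=47.60
t=1.35: S=31.53 B=52.02 Q=47.93
t=1.69: S=32.16 B=52.57 Q=48.27
t=2.03: S=32.79 B=53.12 Q=48.61
t=2.36: S=33.40 B=53.65 Q=48.94
t=2.70: S=34.03 B=54.20 Q=49.28
t=3.04: S=34.66 B=54.75 Q=49.62
At T=3.04: S=34.66 B=54.75 Q=49.62; the largest is B.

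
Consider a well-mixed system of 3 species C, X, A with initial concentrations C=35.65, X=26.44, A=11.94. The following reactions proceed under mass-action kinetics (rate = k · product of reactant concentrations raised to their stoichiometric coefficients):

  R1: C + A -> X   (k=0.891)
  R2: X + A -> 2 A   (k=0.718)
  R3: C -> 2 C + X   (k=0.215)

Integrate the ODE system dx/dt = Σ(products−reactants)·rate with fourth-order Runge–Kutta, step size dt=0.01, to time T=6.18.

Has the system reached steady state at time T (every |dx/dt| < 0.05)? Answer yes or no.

RK4 with dt=0.01: 618 steps to T=6.18. Trajectory (selected grid times):
t=0.00: C=35.65 X=26.44 A=11.94
t=0.69: C=0.00 X=0.00 A=39.10
t=1.37: C=0.00 X=0.00 A=39.10
t=2.06: C=0.00 X=0.00 A=39.10
t=2.75: C=0.00 X=0.00 A=39.10
t=3.43: C=0.00 X=0.00 A=39.10
t=4.12: C=0.00 X=0.00 A=39.10
t=4.81: C=0.00 X=0.00 A=39.10
t=5.49: C=0.00 X=0.00 A=39.10
t=6.18: C=0.00 X=0.00 A=39.10
Rates at T: R1=0.0000, R2=0.0000, R3=0.0000
dx/dt at T (Σ net stoichiometry × rate): C=-0.0000, X=-0.0000, A=+0.0000
Largest |dx/dt| is |-0.0000| (X) < 0.05 → steady.

Steady state at T: yes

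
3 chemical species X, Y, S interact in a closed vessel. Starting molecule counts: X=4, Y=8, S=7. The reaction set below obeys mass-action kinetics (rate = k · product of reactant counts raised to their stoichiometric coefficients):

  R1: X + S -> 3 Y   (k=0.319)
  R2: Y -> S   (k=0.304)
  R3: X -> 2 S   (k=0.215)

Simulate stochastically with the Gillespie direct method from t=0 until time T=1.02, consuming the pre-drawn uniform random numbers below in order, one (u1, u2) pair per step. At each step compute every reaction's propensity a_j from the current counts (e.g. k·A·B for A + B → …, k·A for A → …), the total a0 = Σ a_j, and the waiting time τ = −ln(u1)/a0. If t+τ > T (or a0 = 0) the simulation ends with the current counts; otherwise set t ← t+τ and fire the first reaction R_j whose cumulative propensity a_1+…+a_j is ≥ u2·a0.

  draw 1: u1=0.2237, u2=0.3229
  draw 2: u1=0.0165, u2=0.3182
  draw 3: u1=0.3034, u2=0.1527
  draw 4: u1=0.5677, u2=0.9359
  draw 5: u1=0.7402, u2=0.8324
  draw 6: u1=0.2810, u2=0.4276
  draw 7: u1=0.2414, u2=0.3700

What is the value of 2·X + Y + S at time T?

Value at T = 23

Check how each reaction changes W = 2·X + Y + S (weight of products minus weight of reactants):
R1: X + S -> 3 Y: (1·3) − (2·1 + 1·1) = 3 − 3 = 0
R2: Y -> S: (1·1) − (1·1) = 1 − 1 = 0
R3: X -> 2 S: (1·2) − (2·1) = 2 − 2 = 0
Every reaction leaves W unchanged, so W is conserved and no simulation is needed: W(T) = W(0) = 2·4 + 8 + 7 = 23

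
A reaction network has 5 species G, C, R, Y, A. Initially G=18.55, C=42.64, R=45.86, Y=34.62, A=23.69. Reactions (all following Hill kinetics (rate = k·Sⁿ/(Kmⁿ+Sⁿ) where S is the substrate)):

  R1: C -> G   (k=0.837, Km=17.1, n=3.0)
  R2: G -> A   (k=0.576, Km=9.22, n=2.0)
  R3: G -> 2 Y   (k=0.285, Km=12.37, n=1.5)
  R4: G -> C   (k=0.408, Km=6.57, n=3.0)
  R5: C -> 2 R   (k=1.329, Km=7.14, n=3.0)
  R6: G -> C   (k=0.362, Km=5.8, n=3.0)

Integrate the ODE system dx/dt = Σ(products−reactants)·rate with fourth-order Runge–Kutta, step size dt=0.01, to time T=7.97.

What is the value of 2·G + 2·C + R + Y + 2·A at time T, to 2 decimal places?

Value at T = 250.24

Check how each reaction changes W = 2·G + 2·C + R + Y + 2·A (weight of products minus weight of reactants):
R1: C -> G: (2·1) − (2·1) = 2 − 2 = 0
R2: G -> A: (2·1) − (2·1) = 2 − 2 = 0
R3: G -> 2 Y: (1·2) − (2·1) = 2 − 2 = 0
R4: G -> C: (2·1) − (2·1) = 2 − 2 = 0
R5: C -> 2 R: (1·2) − (2·1) = 2 − 2 = 0
R6: G -> C: (2·1) − (2·1) = 2 − 2 = 0
Every reaction leaves W unchanged, so W is conserved and no simulation is needed: W(T) = W(0) = 2·18.55 + 2·42.64 + 45.86 + 34.62 + 2·23.69 = 250.24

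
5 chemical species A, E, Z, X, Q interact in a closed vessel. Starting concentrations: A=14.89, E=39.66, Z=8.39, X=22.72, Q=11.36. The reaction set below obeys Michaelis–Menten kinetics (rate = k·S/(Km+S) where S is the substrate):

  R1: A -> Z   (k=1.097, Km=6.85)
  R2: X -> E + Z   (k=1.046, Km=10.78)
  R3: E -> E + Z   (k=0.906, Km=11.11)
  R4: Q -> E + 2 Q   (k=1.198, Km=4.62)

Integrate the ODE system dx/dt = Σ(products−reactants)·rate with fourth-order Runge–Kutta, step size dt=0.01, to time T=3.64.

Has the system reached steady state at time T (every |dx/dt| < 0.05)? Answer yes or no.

RK4 with dt=0.01: 364 steps to T=3.64. Trajectory (selected grid times):
t=0.00: A=14.89 E=39.66 Z=8.39 X=22.72 Q=11.36
t=0.40: A=14.59 E=40.29 Z=9.26 X=22.44 Q=11.70
t=0.81: A=14.29 E=40.93 Z=10.14 X=22.15 Q=12.06
t=1.21: A=13.99 E=41.56 Z=11.00 X=21.87 Q=12.40
t=1.62: A=13.69 E=42.20 Z=11.89 X=21.58 Q=12.76
t=2.02: A=13.40 E=42.83 Z=12.74 X=21.30 Q=13.12
t=2.43: A=13.10 E=43.48 Z=13.62 X=21.02 Q=13.48
t=2.83: A=12.81 E=44.12 Z=14.47 X=20.74 Q=13.84
t=3.24: A=12.52 E=44.77 Z=15.34 X=20.46 Q=14.21
t=3.64: A=12.24 E=45.40 Z=16.19 X=20.19 Q=14.57
Rates at T: R1=0.7034, R2=0.6819, R3=0.7279, R4=0.9096
dx/dt at T (Σ net stoichiometry × rate): A=-0.7034, E=+1.5915, Z=+2.1131, X=-0.6819, Q=+0.9096
Largest |dx/dt| is |+2.1131| (Z) ≥ 0.05 → not steady.

Steady state at T: no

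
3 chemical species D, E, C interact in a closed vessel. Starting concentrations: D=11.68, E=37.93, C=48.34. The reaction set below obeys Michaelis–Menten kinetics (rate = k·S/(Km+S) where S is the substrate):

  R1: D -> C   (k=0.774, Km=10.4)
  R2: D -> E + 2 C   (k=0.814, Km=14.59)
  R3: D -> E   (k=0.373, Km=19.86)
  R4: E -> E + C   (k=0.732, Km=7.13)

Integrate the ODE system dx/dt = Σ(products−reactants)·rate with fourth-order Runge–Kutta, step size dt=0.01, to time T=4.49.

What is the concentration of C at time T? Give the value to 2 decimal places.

RK4 with dt=0.01: 449 steps to T=4.49. Trajectory (selected grid times):
t=0.00: D=11.68 E=37.93 C=48.34
t=0.50: D=11.23 E=38.18 C=49.21
t=1.00: D=10.79 E=38.42 C=50.07
t=1.50: D=10.36 E=38.65 C=50.91
t=2.00: D=9.94 E=38.88 C=51.75
t=2.49: D=9.53 E=39.10 C=52.55
t=2.99: D=9.13 E=39.32 C=53.36
t=3.49: D=8.74 E=39.54 C=54.16
t=3.99: D=8.36 E=39.74 C=54.95
t=4.49: D=7.99 E=39.94 C=55.72
Read off C at T=4.49: 55.72

C at T = 55.72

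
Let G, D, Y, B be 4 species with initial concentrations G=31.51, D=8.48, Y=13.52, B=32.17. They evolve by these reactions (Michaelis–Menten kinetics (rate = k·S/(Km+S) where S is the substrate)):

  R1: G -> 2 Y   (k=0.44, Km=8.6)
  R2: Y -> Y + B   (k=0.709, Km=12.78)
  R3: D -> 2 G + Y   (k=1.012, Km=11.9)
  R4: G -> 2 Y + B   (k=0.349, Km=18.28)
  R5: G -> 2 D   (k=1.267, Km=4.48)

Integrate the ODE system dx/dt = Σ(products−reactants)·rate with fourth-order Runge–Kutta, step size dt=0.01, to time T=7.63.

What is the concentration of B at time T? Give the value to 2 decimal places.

RK4 with dt=0.01: 763 steps to T=7.63. Trajectory (selected grid times):
t=0.00: G=31.51 D=8.48 Y=13.52 B=32.17
t=0.85: G=30.84 D=9.99 Y=14.86 B=32.67
t=1.70: G=30.24 D=11.46 Y=16.22 B=33.19
t=2.54: G=29.70 D=12.88 Y=17.59 B=33.71
t=3.39: G=29.21 D=14.29 Y=18.99 B=34.25
t=4.24: G=28.77 D=15.68 Y=20.41 B=34.80
t=5.09: G=28.36 D=17.04 Y=21.84 B=35.35
t=5.93: G=28.00 D=18.37 Y=23.28 B=35.91
t=6.78: G=27.67 D=19.70 Y=24.73 B=36.48
t=7.63: G=27.36 D=21.01 Y=26.20 B=37.06
Read off B at T=7.63: 37.06

B at T = 37.06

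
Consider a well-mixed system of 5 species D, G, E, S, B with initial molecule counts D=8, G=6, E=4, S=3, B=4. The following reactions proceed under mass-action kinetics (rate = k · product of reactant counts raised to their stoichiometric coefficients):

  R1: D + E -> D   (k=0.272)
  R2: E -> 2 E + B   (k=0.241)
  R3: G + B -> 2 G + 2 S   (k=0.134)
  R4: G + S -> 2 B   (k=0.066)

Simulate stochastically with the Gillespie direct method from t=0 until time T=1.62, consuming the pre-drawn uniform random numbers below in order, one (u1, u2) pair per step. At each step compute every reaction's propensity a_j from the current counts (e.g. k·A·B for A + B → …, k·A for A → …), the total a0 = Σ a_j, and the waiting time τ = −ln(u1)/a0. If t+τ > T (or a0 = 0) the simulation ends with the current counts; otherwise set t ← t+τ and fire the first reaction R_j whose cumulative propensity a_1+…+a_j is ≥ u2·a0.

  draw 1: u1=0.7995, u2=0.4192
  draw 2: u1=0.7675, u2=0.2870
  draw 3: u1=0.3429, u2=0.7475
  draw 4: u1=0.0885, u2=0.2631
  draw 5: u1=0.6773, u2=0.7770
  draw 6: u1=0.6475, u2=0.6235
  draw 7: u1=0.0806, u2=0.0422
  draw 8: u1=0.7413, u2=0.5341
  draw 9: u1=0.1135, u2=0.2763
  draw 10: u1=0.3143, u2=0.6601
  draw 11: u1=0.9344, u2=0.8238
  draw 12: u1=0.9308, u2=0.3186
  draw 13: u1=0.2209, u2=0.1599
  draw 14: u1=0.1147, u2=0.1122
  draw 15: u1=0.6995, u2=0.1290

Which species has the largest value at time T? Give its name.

Dominant species at T: S

t=0.000: D=8 G=6 E=4 S=3 B=4
Draw 1: a1=8.704, a2=0.964, a3=3.216, a4=1.188, a0=14.072; τ=−ln(0.7995)/14.072=0.016 → t=0.016; u2·a0=0.4192·14.072=5.899 ≤ a1=8.704 → R1 fires; D=8 G=6 E=3 S=3 B=4
Draw 2: a1=6.528, a2=0.723, a3=3.216, a4=1.188, a0=11.655; τ=−ln(0.7675)/11.655=0.023 → t=0.039; u2·a0=0.2870·11.655=3.345 ≤ a1=6.528 → R1 fires; D=8 G=6 E=2 S=3 B=4
Draw 3: a1=4.352, a2=0.482, a3=3.216, a4=1.188, a0=9.238; τ=−ln(0.3429)/9.238=0.116 → t=0.154; u2·a0=0.7475·9.238=6.905; a1+a2=4.834 < 6.905 ≤ a1+…+a3=8.050 → R3 fires; D=8 G=7 E=2 S=5 B=3
Draw 4: a1=4.352, a2=0.482, a3=2.814, a4=2.310, a0=9.958; τ=−ln(0.0885)/9.958=0.243 → t=0.398; u2·a0=0.2631·9.958=2.620 ≤ a1=4.352 → R1 fires; D=8 G=7 E=1 S=5 B=3
Draw 5: a1=2.176, a2=0.241, a3=2.814, a4=2.310, a0=7.541; τ=−ln(0.6773)/7.541=0.052 → t=0.450; u2·a0=0.7770·7.541=5.859; a1+…+a3=5.231 < 5.859 ≤ a1+…+a4=7.541 → R4 fires; D=8 G=6 E=1 S=4 B=5
Draw 6: a1=2.176, a2=0.241, a3=4.020, a4=1.584, a0=8.021; τ=−ln(0.6475)/8.021=0.054 → t=0.504; u2·a0=0.6235·8.021=5.001; a1+a2=2.417 < 5.001 ≤ a1+…+a3=6.437 → R3 fires; D=8 G=7 E=1 S=6 B=4
Draw 7: a1=2.176, a2=0.241, a3=3.752, a4=2.772, a0=8.941; τ=−ln(0.0806)/8.941=0.282 → t=0.785; u2·a0=0.0422·8.941=0.377 ≤ a1=2.176 → R1 fires; D=8 G=7 E=0 S=6 B=4
Draw 8: a1=0.000, a2=0.000, a3=3.752, a4=2.772, a0=6.524; τ=−ln(0.7413)/6.524=0.046 → t=0.831; u2·a0=0.5341·6.524=3.484; a1+a2=0.000 < 3.484 ≤ a1+…+a3=3.752 → R3 fires; D=8 G=8 E=0 S=8 B=3
Draw 9: a1=0.000, a2=0.000, a3=3.216, a4=4.224, a0=7.440; τ=−ln(0.1135)/7.440=0.292 → t=1.124; u2·a0=0.2763·7.440=2.056; a1+a2=0.000 < 2.056 ≤ a1+…+a3=3.216 → R3 fires; D=8 G=9 E=0 S=10 B=2
Draw 10: a1=0.000, a2=0.000, a3=2.412, a4=5.940, a0=8.352; τ=−ln(0.3143)/8.352=0.139 → t=1.262; u2·a0=0.6601·8.352=5.513; a1+…+a3=2.412 < 5.513 ≤ a1+…+a4=8.352 → R4 fires; D=8 G=8 E=0 S=9 B=4
Draw 11: a1=0.000, a2=0.000, a3=4.288, a4=4.752, a0=9.040; τ=−ln(0.9344)/9.040=0.008 → t=1.270; u2·a0=0.8238·9.040=7.447; a1+…+a3=4.288 < 7.447 ≤ a1+…+a4=9.040 → R4 fires; D=8 G=7 E=0 S=8 B=6
Draw 12: a1=0.000, a2=0.000, a3=5.628, a4=3.696, a0=9.324; τ=−ln(0.9308)/9.324=0.008 → t=1.278; u2·a0=0.3186·9.324=2.971; a1+a2=0.000 < 2.971 ≤ a1+…+a3=5.628 → R3 fires; D=8 G=8 E=0 S=10 B=5
Draw 13: a1=0.000, a2=0.000, a3=5.360, a4=5.280, a0=10.640; τ=−ln(0.2209)/10.640=0.142 → t=1.420; u2·a0=0.1599·10.640=1.701; a1+a2=0.000 < 1.701 ≤ a1+…+a3=5.360 → R3 fires; D=8 G=9 E=0 S=12 B=4
Draw 14: a1=0.000, a2=0.000, a3=4.824, a4=7.128, a0=11.952; τ=−ln(0.1147)/11.952=0.181 → t=1.601; u2·a0=0.1122·11.952=1.341; a1+a2=0.000 < 1.341 ≤ a1+…+a3=4.824 → R3 fires; D=8 G=10 E=0 S=14 B=3
Draw 15: a1=0.000, a2=0.000, a3=4.020, a4=9.240, a0=13.260; τ=−ln(0.6995)/13.260=0.027 → t=1.628 > T=1.62: stop.
At T=1.62: D=8 G=10 E=0 S=14 B=3; the largest is S.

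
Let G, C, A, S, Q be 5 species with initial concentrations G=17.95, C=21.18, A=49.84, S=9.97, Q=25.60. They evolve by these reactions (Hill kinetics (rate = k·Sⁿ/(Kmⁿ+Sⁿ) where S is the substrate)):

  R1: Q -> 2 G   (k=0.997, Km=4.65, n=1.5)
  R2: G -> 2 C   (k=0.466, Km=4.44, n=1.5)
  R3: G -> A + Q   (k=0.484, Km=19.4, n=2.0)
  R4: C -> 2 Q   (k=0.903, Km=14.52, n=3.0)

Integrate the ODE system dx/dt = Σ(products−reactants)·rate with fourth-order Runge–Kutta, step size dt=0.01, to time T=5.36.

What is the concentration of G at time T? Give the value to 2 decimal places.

G at T = 24.26

RK4 with dt=0.01: 536 steps to T=5.36. Trajectory (selected grid times):
t=0.00: G=17.95 C=21.18 A=49.84 S=9.97 Q=25.60
t=0.60: G=18.67 C=21.27 A=49.98 S=9.97 Q=26.00
t=1.19: G=19.38 C=21.36 A=50.12 S=9.97 Q=26.40
t=1.79: G=20.10 C=21.45 A=50.26 S=9.97 Q=26.82
t=2.38: G=20.80 C=21.54 A=50.41 S=9.97 Q=27.24
t=2.98: G=21.50 C=21.64 A=50.57 S=9.97 Q=27.67
t=3.57: G=22.19 C=21.73 A=50.73 S=9.97 Q=28.09
t=4.17: G=22.89 C=21.83 A=50.90 S=9.97 Q=28.54
t=4.76: G=23.57 C=21.92 A=51.07 S=9.97 Q=28.98
t=5.36: G=24.26 C=22.02 A=51.24 S=9.97 Q=29.43
Read off G at T=5.36: 24.26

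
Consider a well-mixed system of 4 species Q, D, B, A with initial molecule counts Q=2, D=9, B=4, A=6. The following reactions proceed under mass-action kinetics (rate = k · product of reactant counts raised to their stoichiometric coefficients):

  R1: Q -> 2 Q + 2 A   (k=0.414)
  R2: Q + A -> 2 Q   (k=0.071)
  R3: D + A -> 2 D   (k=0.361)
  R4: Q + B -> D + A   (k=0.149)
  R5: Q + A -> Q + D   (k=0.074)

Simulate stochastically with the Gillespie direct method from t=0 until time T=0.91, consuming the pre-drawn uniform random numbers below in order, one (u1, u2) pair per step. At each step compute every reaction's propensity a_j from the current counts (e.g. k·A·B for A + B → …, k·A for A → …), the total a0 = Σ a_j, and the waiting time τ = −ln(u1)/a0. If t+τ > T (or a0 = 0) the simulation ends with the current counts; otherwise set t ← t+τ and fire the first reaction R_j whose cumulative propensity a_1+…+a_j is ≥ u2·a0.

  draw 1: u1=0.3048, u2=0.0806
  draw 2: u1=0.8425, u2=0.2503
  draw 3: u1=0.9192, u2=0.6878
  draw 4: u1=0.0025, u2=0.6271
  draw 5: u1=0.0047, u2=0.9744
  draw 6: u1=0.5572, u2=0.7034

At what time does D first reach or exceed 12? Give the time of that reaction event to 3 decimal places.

t=0.000: Q=2 D=9 B=4 A=6
Draw 1: a1=0.828, a2=0.852, a3=19.494, a4=1.192, a5=0.888, a0=23.254; τ=−ln(0.3048)/23.254=0.051 → t=0.051; u2·a0=0.0806·23.254=1.874; a1+a2=1.680 < 1.874 ≤ a1+…+a3=21.174 → R3 fires; Q=2 D=10 B=4 A=5
Draw 2: a1=0.828, a2=0.710, a3=18.050, a4=1.192, a5=0.740, a0=21.520; τ=−ln(0.8425)/21.520=0.008 → t=0.059; u2·a0=0.2503·21.520=5.386; a1+a2=1.538 < 5.386 ≤ a1+…+a3=19.588 → R3 fires; Q=2 D=11 B=4 A=4
Draw 3: a1=0.828, a2=0.568, a3=15.884, a4=1.192, a5=0.592, a0=19.064; τ=−ln(0.9192)/19.064=0.004 → t=0.063; u2·a0=0.6878·19.064=13.112; a1+a2=1.396 < 13.112 ≤ a1+…+a3=17.280 → R3 fires; Q=2 D=12 B=4 A=3
Draw 4: a1=0.828, a2=0.426, a3=12.996, a4=1.192, a5=0.444, a0=15.886; τ=−ln(0.0025)/15.886=0.377 → t=0.441; u2·a0=0.6271·15.886=9.962; a1+a2=1.254 < 9.962 ≤ a1+…+a3=14.250 → R3 fires; Q=2 D=13 B=4 A=2
Draw 5: a1=0.828, a2=0.284, a3=9.386, a4=1.192, a5=0.296, a0=11.986; τ=−ln(0.0047)/11.986=0.447 → t=0.888; u2·a0=0.9744·11.986=11.679; a1+…+a3=10.498 < 11.679 ≤ a1+…+a4=11.690 → R4 fires; Q=1 D=14 B=3 A=3
Draw 6: a1=0.414, a2=0.213, a3=15.162, a4=0.447, a5=0.222, a0=16.458; τ=−ln(0.5572)/16.458=0.036 → t=0.923 > T=0.91: stop.
D first becomes ≥ 12 when it reaches 12 at the event at t=0.063.

Threshold first reached at t = 0.063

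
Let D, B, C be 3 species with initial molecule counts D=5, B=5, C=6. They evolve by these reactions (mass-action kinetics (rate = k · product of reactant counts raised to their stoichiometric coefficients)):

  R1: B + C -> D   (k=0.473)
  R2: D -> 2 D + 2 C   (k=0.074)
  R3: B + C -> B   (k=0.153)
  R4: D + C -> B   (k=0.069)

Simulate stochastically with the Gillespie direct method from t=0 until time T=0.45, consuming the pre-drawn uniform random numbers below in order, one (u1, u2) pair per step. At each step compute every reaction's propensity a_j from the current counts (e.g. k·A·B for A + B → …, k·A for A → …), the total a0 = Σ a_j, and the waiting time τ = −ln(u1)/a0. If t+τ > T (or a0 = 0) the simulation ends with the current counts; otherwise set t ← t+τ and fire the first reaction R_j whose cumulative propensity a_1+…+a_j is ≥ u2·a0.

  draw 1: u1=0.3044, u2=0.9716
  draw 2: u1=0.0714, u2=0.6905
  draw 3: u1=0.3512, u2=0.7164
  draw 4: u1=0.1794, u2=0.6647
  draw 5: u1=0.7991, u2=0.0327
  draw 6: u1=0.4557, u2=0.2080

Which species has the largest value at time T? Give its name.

t=0.000: D=5 B=5 C=6
Draw 1: a1=14.190, a2=0.370, a3=4.590, a4=2.070, a0=21.220; τ=−ln(0.3044)/21.220=0.056 → t=0.056; u2·a0=0.9716·21.220=20.617; a1+…+a3=19.150 < 20.617 ≤ a1+…+a4=21.220 → R4 fires; D=4 B=6 C=5
Draw 2: a1=14.190, a2=0.296, a3=4.590, a4=1.380, a0=20.456; τ=−ln(0.0714)/20.456=0.129 → t=0.185; u2·a0=0.6905·20.456=14.125 ≤ a1=14.190 → R1 fires; D=5 B=5 C=4
Draw 3: a1=9.460, a2=0.370, a3=3.060, a4=1.380, a0=14.270; τ=−ln(0.3512)/14.270=0.073 → t=0.258; u2·a0=0.7164·14.270=10.223; a1+a2=9.830 < 10.223 ≤ a1+…+a3=12.890 → R3 fires; D=5 B=5 C=3
Draw 4: a1=7.095, a2=0.370, a3=2.295, a4=1.035, a0=10.795; τ=−ln(0.1794)/10.795=0.159 → t=0.418; u2·a0=0.6647·10.795=7.175; a1=7.095 < 7.175 ≤ a1+a2=7.465 → R2 fires; D=6 B=5 C=5
Draw 5: a1=11.825, a2=0.444, a3=3.825, a4=2.070, a0=18.164; τ=−ln(0.7991)/18.164=0.012 → t=0.430; u2·a0=0.0327·18.164=0.594 ≤ a1=11.825 → R1 fires; D=7 B=4 C=4
Draw 6: a1=7.568, a2=0.518, a3=2.448, a4=1.932, a0=12.466; τ=−ln(0.4557)/12.466=0.063 → t=0.493 > T=0.45: stop.
At T=0.45: D=7 B=4 C=4; the largest is D.

Dominant species at T: D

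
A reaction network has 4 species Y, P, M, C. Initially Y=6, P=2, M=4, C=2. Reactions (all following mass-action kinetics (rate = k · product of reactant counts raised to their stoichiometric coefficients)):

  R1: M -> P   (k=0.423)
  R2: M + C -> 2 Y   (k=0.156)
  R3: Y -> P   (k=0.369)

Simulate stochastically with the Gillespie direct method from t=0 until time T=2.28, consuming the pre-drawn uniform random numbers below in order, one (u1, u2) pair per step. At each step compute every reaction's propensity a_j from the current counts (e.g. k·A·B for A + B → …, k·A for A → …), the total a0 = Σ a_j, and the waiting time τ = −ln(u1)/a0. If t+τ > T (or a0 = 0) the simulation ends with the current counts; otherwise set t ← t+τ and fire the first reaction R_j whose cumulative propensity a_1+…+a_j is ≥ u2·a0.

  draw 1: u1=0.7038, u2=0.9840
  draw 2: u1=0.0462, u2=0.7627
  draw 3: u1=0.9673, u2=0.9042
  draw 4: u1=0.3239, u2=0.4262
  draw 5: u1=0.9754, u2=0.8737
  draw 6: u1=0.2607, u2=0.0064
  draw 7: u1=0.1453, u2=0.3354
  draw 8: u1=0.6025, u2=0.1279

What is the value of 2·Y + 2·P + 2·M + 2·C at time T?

Check how each reaction changes W = 2·Y + 2·P + 2·M + 2·C (weight of products minus weight of reactants):
R1: M -> P: (2·1) − (2·1) = 2 − 2 = 0
R2: M + C -> 2 Y: (2·2) − (2·1 + 2·1) = 4 − 4 = 0
R3: Y -> P: (2·1) − (2·1) = 2 − 2 = 0
Every reaction leaves W unchanged, so W is conserved and no simulation is needed: W(T) = W(0) = 2·6 + 2·2 + 2·4 + 2·2 = 28

Value at T = 28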